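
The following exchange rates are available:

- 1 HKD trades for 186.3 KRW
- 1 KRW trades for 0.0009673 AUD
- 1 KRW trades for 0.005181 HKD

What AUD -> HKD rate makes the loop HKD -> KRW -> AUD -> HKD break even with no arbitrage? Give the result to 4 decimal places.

5.5491

Known legs of the cycle: 186.3 × 0.0009673 = 0.18020799
For no arbitrage the full-cycle product must be 1, so the missing rate is 1 / 0.18020799 ≈ 5.549144.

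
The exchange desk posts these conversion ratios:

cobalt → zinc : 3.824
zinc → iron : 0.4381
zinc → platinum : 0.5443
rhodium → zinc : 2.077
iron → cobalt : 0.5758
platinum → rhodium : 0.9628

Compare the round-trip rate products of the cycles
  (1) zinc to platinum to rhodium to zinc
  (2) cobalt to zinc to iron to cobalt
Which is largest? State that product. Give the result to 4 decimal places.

1.0885

(1) 0.5443 × 0.9628 × 2.077 = 1.08846
(2) 3.824 × 0.4381 × 0.5758 = 0.96463
Highest is cycle (1) at 1.0885 (>1, arbitrage).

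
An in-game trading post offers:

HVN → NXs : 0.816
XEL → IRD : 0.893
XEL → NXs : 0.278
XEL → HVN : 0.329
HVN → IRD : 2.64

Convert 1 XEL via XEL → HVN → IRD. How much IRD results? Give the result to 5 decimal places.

0.86856

1 XEL × 0.329 = 0.329 HVN
0.329 HVN × 2.64 = 0.86856 IRD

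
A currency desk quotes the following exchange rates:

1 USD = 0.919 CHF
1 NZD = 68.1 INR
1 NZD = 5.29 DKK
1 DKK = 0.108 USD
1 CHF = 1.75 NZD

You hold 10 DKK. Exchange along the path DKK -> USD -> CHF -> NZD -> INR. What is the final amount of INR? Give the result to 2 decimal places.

118.28

10 DKK × 0.108 = 1.08 USD
1.08 USD × 0.919 = 0.99252 CHF
0.99252 CHF × 1.75 = 1.73691 NZD
1.73691 NZD × 68.1 = 118.283571 INR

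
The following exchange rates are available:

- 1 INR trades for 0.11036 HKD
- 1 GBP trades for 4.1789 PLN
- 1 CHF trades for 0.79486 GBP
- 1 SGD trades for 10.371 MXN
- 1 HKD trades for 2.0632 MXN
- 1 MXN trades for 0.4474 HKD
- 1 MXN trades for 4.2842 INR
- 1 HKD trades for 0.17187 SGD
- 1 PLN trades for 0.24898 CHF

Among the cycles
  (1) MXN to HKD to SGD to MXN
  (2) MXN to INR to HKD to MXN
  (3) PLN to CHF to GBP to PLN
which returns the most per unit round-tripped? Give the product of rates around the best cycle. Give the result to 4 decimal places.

(1) 0.4474 × 0.17187 × 10.371 = 0.79747
(2) 4.2842 × 0.11036 × 2.0632 = 0.97549
(3) 0.24898 × 0.79486 × 4.1789 = 0.82702
Highest is cycle (2) at 0.9755 (≤1, no arbitrage).

0.9755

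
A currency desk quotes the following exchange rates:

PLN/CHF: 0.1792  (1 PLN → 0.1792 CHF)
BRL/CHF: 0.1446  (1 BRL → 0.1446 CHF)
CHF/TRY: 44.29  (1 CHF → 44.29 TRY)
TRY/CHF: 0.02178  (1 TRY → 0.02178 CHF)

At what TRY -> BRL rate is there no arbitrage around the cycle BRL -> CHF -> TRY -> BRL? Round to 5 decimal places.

Known legs of the cycle: 0.1446 × 44.29 = 6.404334
For no arbitrage the full-cycle product must be 1, so the missing rate is 1 / 6.404334 ≈ 0.1561443.

0.15614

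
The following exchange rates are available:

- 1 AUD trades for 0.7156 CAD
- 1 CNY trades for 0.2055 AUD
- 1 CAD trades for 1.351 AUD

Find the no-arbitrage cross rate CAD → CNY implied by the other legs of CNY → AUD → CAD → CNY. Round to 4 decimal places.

Known legs of the cycle: 0.2055 × 0.7156 = 0.1470558
For no arbitrage the full-cycle product must be 1, so the missing rate is 1 / 0.1470558 ≈ 6.800140.

6.8001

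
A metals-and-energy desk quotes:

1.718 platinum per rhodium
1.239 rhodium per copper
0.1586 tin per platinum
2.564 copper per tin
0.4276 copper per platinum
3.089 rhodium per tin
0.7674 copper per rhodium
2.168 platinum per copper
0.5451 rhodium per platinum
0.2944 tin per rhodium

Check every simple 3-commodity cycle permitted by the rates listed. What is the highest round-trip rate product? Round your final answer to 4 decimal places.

0.9352

tin→copper→rhodium→tin: 2.564 × 1.239 × 0.2944 = 0.93525
rhodium→platinum→copper→rhodium: 1.718 × 0.4276 × 1.239 = 0.91019
rhodium→copper→platinum→rhodium: 0.7674 × 2.168 × 0.5451 = 0.90690
tin→copper→platinum→tin: 2.564 × 2.168 × 0.1586 = 0.88162
tin→rhodium→platinum→tin: 3.089 × 1.718 × 0.1586 = 0.84167
Maximum is tin→copper→rhodium→tin at 0.9352; no arbitrage — every cycle loses value.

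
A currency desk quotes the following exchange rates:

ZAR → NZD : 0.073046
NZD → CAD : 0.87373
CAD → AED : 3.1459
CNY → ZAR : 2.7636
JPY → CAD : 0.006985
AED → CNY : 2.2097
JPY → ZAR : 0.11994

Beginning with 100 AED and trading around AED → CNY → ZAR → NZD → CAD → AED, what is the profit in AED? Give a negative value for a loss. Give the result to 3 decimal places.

22.610

100 AED × 2.2097 = 220.97 CNY
220.97 CNY × 2.7636 = 610.672692 ZAR
610.672692 ZAR × 0.073046 = 44.607197459832 NZD
44.607197459832 NZD × 0.87373 = 38.97464663657901336 CAD
38.97464663657901336 CAD × 3.1459 = 122.610340854013918129224 AED
Net change: 122.610340854013918129224 − 100 = 22.610340854013918129224 AED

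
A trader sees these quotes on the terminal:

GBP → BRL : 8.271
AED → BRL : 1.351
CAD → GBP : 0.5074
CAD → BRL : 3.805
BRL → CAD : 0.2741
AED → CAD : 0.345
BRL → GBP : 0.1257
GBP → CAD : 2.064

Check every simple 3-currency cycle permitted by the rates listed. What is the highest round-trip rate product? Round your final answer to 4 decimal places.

GBP→BRL→CAD→GBP: 8.271 × 0.2741 × 0.5074 = 1.15032
GBP→CAD→BRL→GBP: 2.064 × 3.805 × 0.1257 = 0.98719
Maximum is GBP→BRL→CAD→GBP at 1.1503; arbitrage exists.

1.1503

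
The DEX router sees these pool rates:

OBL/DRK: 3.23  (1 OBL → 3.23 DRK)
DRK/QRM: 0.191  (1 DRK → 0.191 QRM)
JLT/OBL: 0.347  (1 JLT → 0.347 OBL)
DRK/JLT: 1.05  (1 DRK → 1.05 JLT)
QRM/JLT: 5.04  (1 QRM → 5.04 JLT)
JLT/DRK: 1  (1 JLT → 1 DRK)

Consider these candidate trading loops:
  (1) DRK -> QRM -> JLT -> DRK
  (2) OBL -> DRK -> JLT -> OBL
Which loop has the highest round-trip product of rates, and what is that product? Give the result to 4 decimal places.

(1) 0.191 × 5.04 × 1 = 0.96264
(2) 3.23 × 1.05 × 0.347 = 1.17685
Highest is cycle (2) at 1.1769 (>1, arbitrage).

1.1769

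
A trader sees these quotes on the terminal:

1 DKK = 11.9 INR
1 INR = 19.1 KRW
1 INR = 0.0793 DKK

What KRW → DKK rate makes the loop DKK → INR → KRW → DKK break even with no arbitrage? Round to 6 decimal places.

0.004400

Known legs of the cycle: 11.9 × 19.1 = 227.29
For no arbitrage the full-cycle product must be 1, so the missing rate is 1 / 227.29 ≈ 0.00439967.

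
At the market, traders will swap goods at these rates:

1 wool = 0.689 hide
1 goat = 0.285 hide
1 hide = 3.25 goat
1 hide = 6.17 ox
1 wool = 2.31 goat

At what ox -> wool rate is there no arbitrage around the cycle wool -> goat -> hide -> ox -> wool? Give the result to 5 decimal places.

0.24618

Known legs of the cycle: 2.31 × 0.285 × 6.17 = 4.0620195
For no arbitrage the full-cycle product must be 1, so the missing rate is 1 / 4.0620195 ≈ 0.2461830.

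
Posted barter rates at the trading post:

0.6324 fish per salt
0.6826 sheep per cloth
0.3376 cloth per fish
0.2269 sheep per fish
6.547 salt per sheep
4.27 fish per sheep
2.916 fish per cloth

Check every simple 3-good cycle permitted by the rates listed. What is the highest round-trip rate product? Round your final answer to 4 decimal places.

0.9840

cloth→sheep→fish→cloth: 0.6826 × 4.27 × 0.3376 = 0.98400
salt→fish→sheep→salt: 0.6324 × 0.2269 × 6.547 = 0.93944
Maximum is cloth→sheep→fish→cloth at 0.9840; no arbitrage — every cycle loses value.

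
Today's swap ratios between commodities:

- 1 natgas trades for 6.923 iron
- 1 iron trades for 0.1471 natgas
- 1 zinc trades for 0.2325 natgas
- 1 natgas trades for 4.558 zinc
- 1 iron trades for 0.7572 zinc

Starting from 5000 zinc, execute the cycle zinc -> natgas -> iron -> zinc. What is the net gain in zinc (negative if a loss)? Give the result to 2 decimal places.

5000 zinc × 0.2325 = 1162.5 natgas
1162.5 natgas × 6.923 = 8047.9875 iron
8047.9875 iron × 0.7572 = 6093.936135 zinc
Net change: 6093.936135 − 5000 = 1093.936135 zinc

1093.94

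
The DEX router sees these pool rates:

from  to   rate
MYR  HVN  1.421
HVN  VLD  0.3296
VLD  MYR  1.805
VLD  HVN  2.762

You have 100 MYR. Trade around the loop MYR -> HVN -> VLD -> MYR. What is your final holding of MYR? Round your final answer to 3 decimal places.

84.539

100 MYR × 1.421 = 142.1 HVN
142.1 HVN × 0.3296 = 46.83616 VLD
46.83616 VLD × 1.805 = 84.5392688 MYR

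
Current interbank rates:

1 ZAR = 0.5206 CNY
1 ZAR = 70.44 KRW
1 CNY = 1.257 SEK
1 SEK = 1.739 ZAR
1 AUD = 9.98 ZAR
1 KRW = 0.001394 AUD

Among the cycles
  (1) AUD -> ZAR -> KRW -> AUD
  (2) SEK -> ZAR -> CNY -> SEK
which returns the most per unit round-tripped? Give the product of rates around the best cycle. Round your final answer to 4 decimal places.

(1) 9.98 × 70.44 × 0.001394 = 0.97997
(2) 1.739 × 0.5206 × 1.257 = 1.13799
Highest is cycle (2) at 1.1380 (>1, arbitrage).

1.1380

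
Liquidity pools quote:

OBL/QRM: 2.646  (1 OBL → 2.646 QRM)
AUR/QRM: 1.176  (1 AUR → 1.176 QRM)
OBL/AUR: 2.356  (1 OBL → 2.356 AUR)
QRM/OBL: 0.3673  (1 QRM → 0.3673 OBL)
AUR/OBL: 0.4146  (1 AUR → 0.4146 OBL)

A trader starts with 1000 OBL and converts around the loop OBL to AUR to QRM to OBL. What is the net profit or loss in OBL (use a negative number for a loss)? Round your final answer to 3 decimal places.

1000 OBL × 2.356 = 2356 AUR
2356 AUR × 1.176 = 2770.656 QRM
2770.656 QRM × 0.3673 = 1017.6619488 OBL
Net change: 1017.6619488 − 1000 = 17.6619488 OBL

17.662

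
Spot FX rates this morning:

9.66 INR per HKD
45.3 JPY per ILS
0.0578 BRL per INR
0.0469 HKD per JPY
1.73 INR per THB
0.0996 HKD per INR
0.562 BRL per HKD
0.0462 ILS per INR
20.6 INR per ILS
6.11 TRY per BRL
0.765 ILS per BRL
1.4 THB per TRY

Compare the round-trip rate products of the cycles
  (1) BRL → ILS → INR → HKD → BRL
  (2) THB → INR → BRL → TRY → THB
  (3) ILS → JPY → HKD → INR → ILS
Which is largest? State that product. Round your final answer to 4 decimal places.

(1) 0.765 × 20.6 × 0.0996 × 0.562 = 0.88211
(2) 1.73 × 0.0578 × 6.11 × 1.4 = 0.85535
(3) 45.3 × 0.0469 × 9.66 × 0.0462 = 0.94818
Highest is cycle (3) at 0.9482 (≤1, no arbitrage).

0.9482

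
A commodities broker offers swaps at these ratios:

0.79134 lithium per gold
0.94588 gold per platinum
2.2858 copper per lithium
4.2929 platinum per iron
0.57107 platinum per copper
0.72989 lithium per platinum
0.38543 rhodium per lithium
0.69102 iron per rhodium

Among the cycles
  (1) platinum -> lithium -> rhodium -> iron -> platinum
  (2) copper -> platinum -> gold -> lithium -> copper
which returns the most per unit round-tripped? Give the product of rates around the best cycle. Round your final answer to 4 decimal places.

(1) 0.72989 × 0.38543 × 0.69102 × 4.2929 = 0.83453
(2) 0.57107 × 0.94588 × 0.79134 × 2.2858 = 0.97707
Highest is cycle (2) at 0.9771 (≤1, no arbitrage).

0.9771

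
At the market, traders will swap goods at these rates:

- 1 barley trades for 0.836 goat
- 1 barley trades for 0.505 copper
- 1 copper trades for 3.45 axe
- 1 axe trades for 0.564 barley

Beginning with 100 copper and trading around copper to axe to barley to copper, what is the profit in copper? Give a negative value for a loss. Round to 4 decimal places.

-1.7371

100 copper × 3.45 = 345 axe
345 axe × 0.564 = 194.58 barley
194.58 barley × 0.505 = 98.2629 copper
Net change: 98.2629 − 100 = -1.7371 copper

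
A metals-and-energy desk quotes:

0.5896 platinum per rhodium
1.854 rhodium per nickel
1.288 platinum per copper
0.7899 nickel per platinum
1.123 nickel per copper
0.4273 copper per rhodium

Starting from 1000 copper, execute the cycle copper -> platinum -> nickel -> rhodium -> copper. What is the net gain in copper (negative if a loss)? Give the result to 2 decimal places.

1000 copper × 1.288 = 1288 platinum
1288 platinum × 0.7899 = 1017.3912 nickel
1017.3912 nickel × 1.854 = 1886.2432848 rhodium
1886.2432848 rhodium × 0.4273 = 805.99175559504 copper
Net change: 805.99175559504 − 1000 = -194.00824440496 copper

-194.01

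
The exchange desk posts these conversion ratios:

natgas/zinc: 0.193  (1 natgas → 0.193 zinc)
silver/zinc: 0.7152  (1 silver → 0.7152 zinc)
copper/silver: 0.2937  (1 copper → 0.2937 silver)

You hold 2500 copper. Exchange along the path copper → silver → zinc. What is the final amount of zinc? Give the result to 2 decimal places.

525.14

2500 copper × 0.2937 = 734.25 silver
734.25 silver × 0.7152 = 525.1356 zinc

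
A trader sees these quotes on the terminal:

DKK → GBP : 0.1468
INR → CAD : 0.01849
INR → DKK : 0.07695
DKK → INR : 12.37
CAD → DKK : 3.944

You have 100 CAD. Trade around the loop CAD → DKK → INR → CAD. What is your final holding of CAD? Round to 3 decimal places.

90.208

100 CAD × 3.944 = 394.4 DKK
394.4 DKK × 12.37 = 4878.728 INR
4878.728 INR × 0.01849 = 90.20768072 CAD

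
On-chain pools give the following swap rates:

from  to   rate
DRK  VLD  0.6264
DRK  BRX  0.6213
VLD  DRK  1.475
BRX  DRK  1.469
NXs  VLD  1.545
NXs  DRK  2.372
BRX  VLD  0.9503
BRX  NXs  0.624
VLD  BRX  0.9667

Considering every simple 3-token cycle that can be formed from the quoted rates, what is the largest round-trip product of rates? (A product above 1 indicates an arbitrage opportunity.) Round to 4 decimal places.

BRX→NXs→VLD→BRX: 0.624 × 1.545 × 0.9667 = 0.93198
BRX→NXs→DRK→BRX: 0.624 × 2.372 × 0.6213 = 0.91960
BRX→DRK→VLD→BRX: 1.469 × 0.6264 × 0.9667 = 0.88954
BRX→VLD→DRK→BRX: 0.9503 × 1.475 × 0.6213 = 0.87087
Maximum is BRX→NXs→VLD→BRX at 0.9320; no arbitrage — every cycle loses value.

0.9320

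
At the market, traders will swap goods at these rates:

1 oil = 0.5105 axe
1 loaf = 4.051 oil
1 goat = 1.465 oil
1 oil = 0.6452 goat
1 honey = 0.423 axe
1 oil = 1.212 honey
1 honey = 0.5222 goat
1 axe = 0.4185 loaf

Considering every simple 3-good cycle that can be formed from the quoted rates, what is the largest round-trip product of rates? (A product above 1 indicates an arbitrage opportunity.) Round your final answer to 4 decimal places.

0.9272

goat→oil→honey→goat: 1.465 × 1.212 × 0.5222 = 0.92721
loaf→oil→axe→loaf: 4.051 × 0.5105 × 0.4185 = 0.86547
Maximum is goat→oil→honey→goat at 0.9272; no arbitrage — every cycle loses value.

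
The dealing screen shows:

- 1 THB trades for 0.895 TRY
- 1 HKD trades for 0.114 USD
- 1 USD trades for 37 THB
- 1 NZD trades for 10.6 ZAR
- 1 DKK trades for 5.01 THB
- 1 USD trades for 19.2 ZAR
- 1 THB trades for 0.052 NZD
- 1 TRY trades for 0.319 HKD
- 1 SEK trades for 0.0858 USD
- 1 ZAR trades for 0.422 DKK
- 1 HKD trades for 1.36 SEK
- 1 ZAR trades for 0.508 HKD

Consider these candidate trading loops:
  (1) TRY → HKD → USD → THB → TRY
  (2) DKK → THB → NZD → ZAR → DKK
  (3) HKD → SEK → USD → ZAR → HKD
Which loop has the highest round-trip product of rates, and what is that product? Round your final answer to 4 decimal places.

1.2043

(1) 0.319 × 0.114 × 37 × 0.895 = 1.20426
(2) 5.01 × 0.052 × 10.6 × 0.422 = 1.16536
(3) 1.36 × 0.0858 × 19.2 × 0.508 = 1.13813
Highest is cycle (1) at 1.2043 (>1, arbitrage).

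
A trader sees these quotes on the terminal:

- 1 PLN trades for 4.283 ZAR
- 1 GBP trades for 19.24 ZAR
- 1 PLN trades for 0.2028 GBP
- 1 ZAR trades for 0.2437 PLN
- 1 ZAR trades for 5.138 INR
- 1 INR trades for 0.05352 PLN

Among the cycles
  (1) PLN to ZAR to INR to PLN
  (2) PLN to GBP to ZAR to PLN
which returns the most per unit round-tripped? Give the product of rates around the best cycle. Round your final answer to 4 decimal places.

(1) 4.283 × 5.138 × 0.05352 = 1.17776
(2) 0.2028 × 19.24 × 0.2437 = 0.95089
Highest is cycle (1) at 1.1778 (>1, arbitrage).

1.1778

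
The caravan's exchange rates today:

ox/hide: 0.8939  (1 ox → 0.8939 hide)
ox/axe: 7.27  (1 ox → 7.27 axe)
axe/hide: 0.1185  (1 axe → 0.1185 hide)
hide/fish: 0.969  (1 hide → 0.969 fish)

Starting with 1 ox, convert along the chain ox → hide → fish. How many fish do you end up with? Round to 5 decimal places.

1 ox × 0.8939 = 0.8939 hide
0.8939 hide × 0.969 = 0.8661891 fish

0.86619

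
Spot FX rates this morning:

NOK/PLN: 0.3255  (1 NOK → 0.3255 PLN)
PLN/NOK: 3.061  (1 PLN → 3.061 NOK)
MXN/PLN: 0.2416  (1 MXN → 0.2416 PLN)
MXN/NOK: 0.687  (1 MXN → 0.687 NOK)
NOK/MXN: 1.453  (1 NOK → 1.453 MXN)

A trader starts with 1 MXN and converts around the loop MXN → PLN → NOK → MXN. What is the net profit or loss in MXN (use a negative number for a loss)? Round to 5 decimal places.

1 MXN × 0.2416 = 0.2416 PLN
0.2416 PLN × 3.061 = 0.7395376 NOK
0.7395376 NOK × 1.453 = 1.0745481328 MXN
Net change: 1.0745481328 − 1 = 0.0745481328 MXN

0.07455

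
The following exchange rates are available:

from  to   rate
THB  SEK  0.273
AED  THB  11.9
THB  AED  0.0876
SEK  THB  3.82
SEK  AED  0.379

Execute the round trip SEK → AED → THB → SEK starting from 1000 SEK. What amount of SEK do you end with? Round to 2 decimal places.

1000 SEK × 0.379 = 379 AED
379 AED × 11.9 = 4510.1 THB
4510.1 THB × 0.273 = 1231.2573 SEK

1231.26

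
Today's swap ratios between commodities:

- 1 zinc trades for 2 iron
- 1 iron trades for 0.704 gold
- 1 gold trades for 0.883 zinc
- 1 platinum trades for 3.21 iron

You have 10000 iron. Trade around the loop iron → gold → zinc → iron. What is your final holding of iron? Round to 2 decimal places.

10000 iron × 0.704 = 7040 gold
7040 gold × 0.883 = 6216.32 zinc
6216.32 zinc × 2 = 12432.64 iron

12432.64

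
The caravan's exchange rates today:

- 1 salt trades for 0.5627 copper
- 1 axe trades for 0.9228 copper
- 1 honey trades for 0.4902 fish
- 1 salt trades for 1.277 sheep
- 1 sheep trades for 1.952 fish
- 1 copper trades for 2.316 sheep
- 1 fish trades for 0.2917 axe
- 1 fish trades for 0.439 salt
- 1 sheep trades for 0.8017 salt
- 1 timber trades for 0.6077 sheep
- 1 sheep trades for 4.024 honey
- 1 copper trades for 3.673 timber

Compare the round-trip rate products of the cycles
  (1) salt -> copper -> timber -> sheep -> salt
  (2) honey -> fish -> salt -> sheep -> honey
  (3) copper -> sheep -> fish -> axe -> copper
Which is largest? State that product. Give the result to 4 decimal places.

1.2169

(1) 0.5627 × 3.673 × 0.6077 × 0.8017 = 1.00693
(2) 0.4902 × 0.439 × 1.277 × 4.024 = 1.10583
(3) 2.316 × 1.952 × 0.2917 × 0.9228 = 1.21692
Highest is cycle (3) at 1.2169 (>1, arbitrage).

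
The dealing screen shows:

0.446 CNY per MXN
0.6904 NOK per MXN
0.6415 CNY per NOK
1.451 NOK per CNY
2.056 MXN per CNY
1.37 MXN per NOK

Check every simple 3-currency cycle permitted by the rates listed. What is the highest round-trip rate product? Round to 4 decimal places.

0.9106

MXN→NOK→CNY→MXN: 0.6904 × 0.6415 × 2.056 = 0.91059
MXN→CNY→NOK→MXN: 0.446 × 1.451 × 1.37 = 0.88659
Maximum is MXN→NOK→CNY→MXN at 0.9106; no arbitrage — every cycle loses value.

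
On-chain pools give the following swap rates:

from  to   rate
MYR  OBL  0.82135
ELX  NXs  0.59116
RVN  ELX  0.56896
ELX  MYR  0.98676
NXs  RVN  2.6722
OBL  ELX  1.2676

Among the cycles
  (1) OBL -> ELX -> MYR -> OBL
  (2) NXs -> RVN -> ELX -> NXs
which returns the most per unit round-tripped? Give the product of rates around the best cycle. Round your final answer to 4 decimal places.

1.0274

(1) 1.2676 × 0.98676 × 0.82135 = 1.02736
(2) 2.6722 × 0.56896 × 0.59116 = 0.89878
Highest is cycle (1) at 1.0274 (>1, arbitrage).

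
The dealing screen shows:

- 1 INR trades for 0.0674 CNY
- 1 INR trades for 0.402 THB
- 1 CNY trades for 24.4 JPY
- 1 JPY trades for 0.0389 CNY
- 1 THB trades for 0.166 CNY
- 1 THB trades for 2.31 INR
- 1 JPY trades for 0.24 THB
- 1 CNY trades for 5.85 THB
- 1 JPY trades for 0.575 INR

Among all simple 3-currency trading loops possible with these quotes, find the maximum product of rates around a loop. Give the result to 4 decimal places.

CNY→JPY→THB→CNY: 24.4 × 0.24 × 0.166 = 0.97210
CNY→JPY→INR→CNY: 24.4 × 0.575 × 0.0674 = 0.94562
CNY→THB→INR→CNY: 5.85 × 2.31 × 0.0674 = 0.91081
Maximum is CNY→JPY→THB→CNY at 0.9721; no arbitrage — every cycle loses value.

0.9721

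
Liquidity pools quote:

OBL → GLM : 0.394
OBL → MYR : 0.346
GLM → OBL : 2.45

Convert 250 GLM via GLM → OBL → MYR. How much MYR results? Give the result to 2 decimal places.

250 GLM × 2.45 = 612.5 OBL
612.5 OBL × 0.346 = 211.925 MYR

211.93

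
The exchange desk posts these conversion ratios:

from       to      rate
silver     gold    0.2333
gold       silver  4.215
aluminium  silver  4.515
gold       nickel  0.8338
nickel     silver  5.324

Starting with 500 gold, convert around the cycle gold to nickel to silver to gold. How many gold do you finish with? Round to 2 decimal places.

500 gold × 0.8338 = 416.9 nickel
416.9 nickel × 5.324 = 2219.5756 silver
2219.5756 silver × 0.2333 = 517.82698748 gold

517.83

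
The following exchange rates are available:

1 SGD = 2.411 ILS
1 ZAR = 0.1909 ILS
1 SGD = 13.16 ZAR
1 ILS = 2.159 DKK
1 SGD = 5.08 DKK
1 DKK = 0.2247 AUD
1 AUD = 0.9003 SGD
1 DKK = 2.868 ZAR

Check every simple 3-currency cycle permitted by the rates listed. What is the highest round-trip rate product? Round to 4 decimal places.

ZAR→ILS→DKK→ZAR: 0.1909 × 2.159 × 2.868 = 1.18206
AUD→SGD→DKK→AUD: 0.9003 × 5.08 × 0.2247 = 1.02767
Maximum is ZAR→ILS→DKK→ZAR at 1.1821; arbitrage exists.

1.1821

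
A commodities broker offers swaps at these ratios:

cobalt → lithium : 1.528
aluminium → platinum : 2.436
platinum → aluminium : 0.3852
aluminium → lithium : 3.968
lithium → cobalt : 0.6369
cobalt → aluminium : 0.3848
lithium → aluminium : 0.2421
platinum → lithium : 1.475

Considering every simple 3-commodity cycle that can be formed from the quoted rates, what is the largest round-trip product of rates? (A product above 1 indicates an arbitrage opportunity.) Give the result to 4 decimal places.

0.9725

cobalt→aluminium→lithium→cobalt: 0.3848 × 3.968 × 0.6369 = 0.97247
platinum→lithium→aluminium→platinum: 1.475 × 0.2421 × 2.436 = 0.86989
Maximum is cobalt→aluminium→lithium→cobalt at 0.9725; no arbitrage — every cycle loses value.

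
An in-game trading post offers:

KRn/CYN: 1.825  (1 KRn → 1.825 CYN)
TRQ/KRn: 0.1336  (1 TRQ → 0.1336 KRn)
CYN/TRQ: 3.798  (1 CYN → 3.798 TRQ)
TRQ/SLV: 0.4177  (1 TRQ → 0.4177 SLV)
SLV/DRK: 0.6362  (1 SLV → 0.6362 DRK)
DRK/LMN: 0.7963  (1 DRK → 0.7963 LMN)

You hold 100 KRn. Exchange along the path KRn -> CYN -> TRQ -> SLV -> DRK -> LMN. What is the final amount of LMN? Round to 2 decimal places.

146.67

100 KRn × 1.825 = 182.5 CYN
182.5 CYN × 3.798 = 693.135 TRQ
693.135 TRQ × 0.4177 = 289.5224895 SLV
289.5224895 SLV × 0.6362 = 184.1942078199 DRK
184.1942078199 DRK × 0.7963 = 146.67384768698637 LMN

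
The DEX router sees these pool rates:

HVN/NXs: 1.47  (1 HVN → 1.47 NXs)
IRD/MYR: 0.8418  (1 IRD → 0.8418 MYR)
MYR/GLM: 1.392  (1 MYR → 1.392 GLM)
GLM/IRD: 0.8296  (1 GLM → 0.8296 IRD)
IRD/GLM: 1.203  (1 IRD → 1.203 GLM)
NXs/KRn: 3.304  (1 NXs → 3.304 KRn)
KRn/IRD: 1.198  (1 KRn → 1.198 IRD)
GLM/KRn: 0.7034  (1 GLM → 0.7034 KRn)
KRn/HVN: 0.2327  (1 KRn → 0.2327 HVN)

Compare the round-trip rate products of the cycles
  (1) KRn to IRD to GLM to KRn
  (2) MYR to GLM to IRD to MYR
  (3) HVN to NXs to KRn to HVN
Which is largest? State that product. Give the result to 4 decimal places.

(1) 1.198 × 1.203 × 0.7034 = 1.01374
(2) 1.392 × 0.8296 × 0.8418 = 0.97211
(3) 1.47 × 3.304 × 0.2327 = 1.13020
Highest is cycle (3) at 1.1302 (>1, arbitrage).

1.1302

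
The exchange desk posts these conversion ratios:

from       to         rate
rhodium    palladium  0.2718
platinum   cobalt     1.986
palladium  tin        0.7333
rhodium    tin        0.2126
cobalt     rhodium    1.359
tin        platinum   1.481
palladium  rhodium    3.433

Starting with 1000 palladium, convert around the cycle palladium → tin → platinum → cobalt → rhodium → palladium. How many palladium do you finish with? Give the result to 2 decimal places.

796.68

1000 palladium × 0.7333 = 733.3 tin
733.3 tin × 1.481 = 1086.0173 platinum
1086.0173 platinum × 1.986 = 2156.8303578 cobalt
2156.8303578 cobalt × 1.359 = 2931.1324562502 rhodium
2931.1324562502 rhodium × 0.2718 = 796.68180160880436 palladium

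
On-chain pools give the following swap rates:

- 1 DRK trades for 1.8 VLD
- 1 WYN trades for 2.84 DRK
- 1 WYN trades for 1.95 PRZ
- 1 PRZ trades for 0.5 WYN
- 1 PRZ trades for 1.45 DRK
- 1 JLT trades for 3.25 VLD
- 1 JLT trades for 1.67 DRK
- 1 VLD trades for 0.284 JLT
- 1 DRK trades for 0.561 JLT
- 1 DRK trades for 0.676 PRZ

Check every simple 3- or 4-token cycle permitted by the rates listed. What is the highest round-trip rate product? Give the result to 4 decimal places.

WYN→DRK→PRZ→WYN: 2.84 × 0.676 × 0.5 = 0.95992
JLT→DRK→VLD→JLT: 1.67 × 1.8 × 0.284 = 0.85370
Maximum is WYN→DRK→PRZ→WYN at 0.9599; no arbitrage — every cycle loses value.

0.9599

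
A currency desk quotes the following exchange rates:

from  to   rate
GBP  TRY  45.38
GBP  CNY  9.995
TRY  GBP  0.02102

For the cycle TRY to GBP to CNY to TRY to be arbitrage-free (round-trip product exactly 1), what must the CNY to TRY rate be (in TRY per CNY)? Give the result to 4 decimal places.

4.7598

Known legs of the cycle: 0.02102 × 9.995 = 0.2100949
For no arbitrage the full-cycle product must be 1, so the missing rate is 1 / 0.2100949 ≈ 4.759754.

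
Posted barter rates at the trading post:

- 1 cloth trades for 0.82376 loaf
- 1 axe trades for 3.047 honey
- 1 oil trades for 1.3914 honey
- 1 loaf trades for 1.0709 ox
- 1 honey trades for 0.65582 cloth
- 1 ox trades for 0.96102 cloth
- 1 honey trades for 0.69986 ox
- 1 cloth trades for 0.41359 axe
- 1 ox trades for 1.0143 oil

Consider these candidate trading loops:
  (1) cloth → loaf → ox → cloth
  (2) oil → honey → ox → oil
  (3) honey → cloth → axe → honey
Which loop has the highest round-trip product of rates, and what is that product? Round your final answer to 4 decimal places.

(1) 0.82376 × 1.0709 × 0.96102 = 0.84778
(2) 1.3914 × 0.69986 × 1.0143 = 0.98771
(3) 0.65582 × 0.41359 × 3.047 = 0.82647
Highest is cycle (2) at 0.9877 (≤1, no arbitrage).

0.9877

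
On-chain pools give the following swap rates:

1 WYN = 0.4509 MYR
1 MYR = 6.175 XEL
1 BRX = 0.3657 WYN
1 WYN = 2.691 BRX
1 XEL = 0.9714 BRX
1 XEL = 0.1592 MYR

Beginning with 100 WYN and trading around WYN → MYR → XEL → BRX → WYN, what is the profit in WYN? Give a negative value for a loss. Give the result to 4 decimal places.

-1.0900

100 WYN × 0.4509 = 45.09 MYR
45.09 MYR × 6.175 = 278.43075 XEL
278.43075 XEL × 0.9714 = 270.46763055 BRX
270.46763055 BRX × 0.3657 = 98.910012492135 WYN
Net change: 98.910012492135 − 100 = -1.089987507865 WYN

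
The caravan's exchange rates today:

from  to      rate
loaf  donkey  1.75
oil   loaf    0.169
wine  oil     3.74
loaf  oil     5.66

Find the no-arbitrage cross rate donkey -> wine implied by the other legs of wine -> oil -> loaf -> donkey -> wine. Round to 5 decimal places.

0.90407

Known legs of the cycle: 3.74 × 0.169 × 1.75 = 1.106105
For no arbitrage the full-cycle product must be 1, so the missing rate is 1 / 1.106105 ≈ 0.9040733.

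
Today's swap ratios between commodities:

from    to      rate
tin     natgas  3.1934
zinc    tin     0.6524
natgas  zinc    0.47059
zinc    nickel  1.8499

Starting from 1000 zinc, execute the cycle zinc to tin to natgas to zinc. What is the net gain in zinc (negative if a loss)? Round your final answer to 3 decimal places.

-19.585

1000 zinc × 0.6524 = 652.4 tin
652.4 tin × 3.1934 = 2083.37416 natgas
2083.37416 natgas × 0.47059 = 980.4150459544 zinc
Net change: 980.4150459544 − 1000 = -19.5849540456 zinc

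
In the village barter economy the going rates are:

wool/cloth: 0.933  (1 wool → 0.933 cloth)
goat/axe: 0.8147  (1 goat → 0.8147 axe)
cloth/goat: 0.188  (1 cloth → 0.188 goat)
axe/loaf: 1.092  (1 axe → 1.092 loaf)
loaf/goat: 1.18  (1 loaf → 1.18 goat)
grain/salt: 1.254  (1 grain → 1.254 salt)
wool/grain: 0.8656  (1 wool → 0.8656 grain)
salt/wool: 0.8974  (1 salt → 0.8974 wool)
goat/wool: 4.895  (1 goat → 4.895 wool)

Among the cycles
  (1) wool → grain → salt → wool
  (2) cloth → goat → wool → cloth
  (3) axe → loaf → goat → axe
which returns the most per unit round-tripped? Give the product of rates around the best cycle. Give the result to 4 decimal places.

(1) 0.8656 × 1.254 × 0.8974 = 0.97409
(2) 0.188 × 4.895 × 0.933 = 0.85860
(3) 1.092 × 1.18 × 0.8147 = 1.04979
Highest is cycle (3) at 1.0498 (>1, arbitrage).

1.0498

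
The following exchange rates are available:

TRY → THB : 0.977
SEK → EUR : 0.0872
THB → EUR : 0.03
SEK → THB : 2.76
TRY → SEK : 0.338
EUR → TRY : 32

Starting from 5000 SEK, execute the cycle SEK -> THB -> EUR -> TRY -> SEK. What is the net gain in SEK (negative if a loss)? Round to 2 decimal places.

5000 SEK × 2.76 = 13800 THB
13800 THB × 0.03 = 414 EUR
414 EUR × 32 = 13248 TRY
13248 TRY × 0.338 = 4477.824 SEK
Net change: 4477.824 − 5000 = -522.176 SEK

-522.18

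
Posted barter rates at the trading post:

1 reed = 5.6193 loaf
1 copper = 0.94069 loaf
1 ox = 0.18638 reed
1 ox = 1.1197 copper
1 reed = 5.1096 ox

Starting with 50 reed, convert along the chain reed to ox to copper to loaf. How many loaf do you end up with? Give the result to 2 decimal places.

50 reed × 5.1096 = 255.48 ox
255.48 ox × 1.1197 = 286.060956 copper
286.060956 copper × 0.94069 = 269.09468069964 loaf

269.09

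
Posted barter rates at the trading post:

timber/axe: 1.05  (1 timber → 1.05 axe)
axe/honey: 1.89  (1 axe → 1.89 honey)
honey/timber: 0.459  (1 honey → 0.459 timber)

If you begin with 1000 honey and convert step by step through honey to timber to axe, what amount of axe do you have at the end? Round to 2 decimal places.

481.95

1000 honey × 0.459 = 459 timber
459 timber × 1.05 = 481.95 axe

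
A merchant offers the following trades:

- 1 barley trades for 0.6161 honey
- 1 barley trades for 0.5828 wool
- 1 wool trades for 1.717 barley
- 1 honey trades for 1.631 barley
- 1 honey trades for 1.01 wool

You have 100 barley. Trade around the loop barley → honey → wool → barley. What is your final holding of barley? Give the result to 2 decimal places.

100 barley × 0.6161 = 61.61 honey
61.61 honey × 1.01 = 62.2261 wool
62.2261 wool × 1.717 = 106.8422137 barley

106.84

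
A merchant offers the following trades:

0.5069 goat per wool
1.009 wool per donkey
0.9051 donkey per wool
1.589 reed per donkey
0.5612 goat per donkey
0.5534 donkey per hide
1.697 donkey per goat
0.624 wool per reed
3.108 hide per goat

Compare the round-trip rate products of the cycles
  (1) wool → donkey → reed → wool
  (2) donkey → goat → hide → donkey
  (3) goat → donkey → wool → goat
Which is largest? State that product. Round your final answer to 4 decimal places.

(1) 0.9051 × 1.589 × 0.624 = 0.89744
(2) 0.5612 × 3.108 × 0.5534 = 0.96525
(3) 1.697 × 1.009 × 0.5069 = 0.86795
Highest is cycle (2) at 0.9652 (≤1, no arbitrage).

0.9652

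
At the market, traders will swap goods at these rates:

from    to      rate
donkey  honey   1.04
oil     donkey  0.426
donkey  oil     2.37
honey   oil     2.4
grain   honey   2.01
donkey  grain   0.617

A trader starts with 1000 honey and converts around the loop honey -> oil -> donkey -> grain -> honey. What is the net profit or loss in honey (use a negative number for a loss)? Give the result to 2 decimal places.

1000 honey × 2.4 = 2400 oil
2400 oil × 0.426 = 1022.4 donkey
1022.4 donkey × 0.617 = 630.8208 grain
630.8208 grain × 2.01 = 1267.949808 honey
Net change: 1267.949808 − 1000 = 267.949808 honey

267.95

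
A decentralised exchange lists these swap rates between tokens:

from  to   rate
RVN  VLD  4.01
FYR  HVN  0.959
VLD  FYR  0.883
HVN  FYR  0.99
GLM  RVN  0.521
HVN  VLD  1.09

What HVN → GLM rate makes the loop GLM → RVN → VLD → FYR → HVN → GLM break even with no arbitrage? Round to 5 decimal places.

0.56525

Known legs of the cycle: 0.521 × 4.01 × 0.883 × 0.959 = 1.76913676037
For no arbitrage the full-cycle product must be 1, so the missing rate is 1 / 1.76913676037 ≈ 0.5652474.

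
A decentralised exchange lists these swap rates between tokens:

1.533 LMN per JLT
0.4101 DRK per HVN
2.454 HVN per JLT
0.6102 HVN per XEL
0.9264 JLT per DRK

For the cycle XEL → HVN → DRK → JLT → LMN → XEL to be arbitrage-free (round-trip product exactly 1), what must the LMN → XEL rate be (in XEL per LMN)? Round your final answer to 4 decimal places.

2.8138

Known legs of the cycle: 0.6102 × 0.4101 × 0.9264 × 1.533 = 0.355387930005024
For no arbitrage the full-cycle product must be 1, so the missing rate is 1 / 0.355387930005024 ≈ 2.813827.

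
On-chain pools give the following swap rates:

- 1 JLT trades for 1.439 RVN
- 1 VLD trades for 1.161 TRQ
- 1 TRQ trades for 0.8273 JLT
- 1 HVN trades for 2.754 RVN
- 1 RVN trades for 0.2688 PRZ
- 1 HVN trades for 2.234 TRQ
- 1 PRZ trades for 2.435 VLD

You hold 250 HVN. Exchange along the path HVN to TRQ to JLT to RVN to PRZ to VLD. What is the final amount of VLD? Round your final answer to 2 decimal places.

435.19

250 HVN × 2.234 = 558.5 TRQ
558.5 TRQ × 0.8273 = 462.04705 JLT
462.04705 JLT × 1.439 = 664.88570495 RVN
664.88570495 RVN × 0.2688 = 178.72127749056 PRZ
178.72127749056 PRZ × 2.435 = 435.1863106895136 VLD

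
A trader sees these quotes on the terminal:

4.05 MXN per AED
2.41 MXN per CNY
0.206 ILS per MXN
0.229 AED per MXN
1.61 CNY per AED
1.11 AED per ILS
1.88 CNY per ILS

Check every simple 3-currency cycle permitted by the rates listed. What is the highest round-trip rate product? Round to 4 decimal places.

CNY→MXN→ILS→CNY: 2.41 × 0.206 × 1.88 = 0.93334
AED→MXN→ILS→AED: 4.05 × 0.206 × 1.11 = 0.92607
CNY→MXN→AED→CNY: 2.41 × 0.229 × 1.61 = 0.88854
Maximum is CNY→MXN→ILS→CNY at 0.9333; no arbitrage — every cycle loses value.

0.9333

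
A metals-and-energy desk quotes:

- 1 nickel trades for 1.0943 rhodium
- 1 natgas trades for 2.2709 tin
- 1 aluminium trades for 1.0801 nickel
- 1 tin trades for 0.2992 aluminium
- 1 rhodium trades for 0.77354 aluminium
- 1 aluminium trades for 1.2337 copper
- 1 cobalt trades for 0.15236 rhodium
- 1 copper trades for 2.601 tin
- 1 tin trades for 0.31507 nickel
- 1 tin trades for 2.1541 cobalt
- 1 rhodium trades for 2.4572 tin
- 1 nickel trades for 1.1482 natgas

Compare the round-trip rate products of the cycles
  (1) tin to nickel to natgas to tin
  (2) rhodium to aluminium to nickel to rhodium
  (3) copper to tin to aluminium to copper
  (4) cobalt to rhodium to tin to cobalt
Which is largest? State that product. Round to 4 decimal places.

0.9601

(1) 0.31507 × 1.1482 × 2.2709 = 0.82153
(2) 0.77354 × 1.0801 × 1.0943 = 0.91429
(3) 2.601 × 0.2992 × 1.2337 = 0.96009
(4) 0.15236 × 2.4572 × 2.1541 = 0.80645
Highest is cycle (3) at 0.9601 (≤1, no arbitrage).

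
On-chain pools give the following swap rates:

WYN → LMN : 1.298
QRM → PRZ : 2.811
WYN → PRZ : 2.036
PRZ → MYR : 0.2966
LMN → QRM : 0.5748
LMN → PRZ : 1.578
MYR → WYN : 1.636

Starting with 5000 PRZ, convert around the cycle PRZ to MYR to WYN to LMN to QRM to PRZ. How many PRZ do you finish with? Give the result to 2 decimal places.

5000 PRZ × 0.2966 = 1483 MYR
1483 MYR × 1.636 = 2426.188 WYN
2426.188 WYN × 1.298 = 3149.192024 LMN
3149.192024 LMN × 0.5748 = 1810.1555753952 QRM
1810.1555753952 QRM × 2.811 = 5088.3473224359072 PRZ

5088.35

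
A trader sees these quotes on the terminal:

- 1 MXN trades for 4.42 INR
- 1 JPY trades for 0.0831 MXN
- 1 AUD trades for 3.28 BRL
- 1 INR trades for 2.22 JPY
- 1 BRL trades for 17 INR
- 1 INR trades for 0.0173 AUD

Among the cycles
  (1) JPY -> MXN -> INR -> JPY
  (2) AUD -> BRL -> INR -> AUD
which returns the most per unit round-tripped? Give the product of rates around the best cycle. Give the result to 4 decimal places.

0.9646

(1) 0.0831 × 4.42 × 2.22 = 0.81541
(2) 3.28 × 17 × 0.0173 = 0.96465
Highest is cycle (2) at 0.9646 (≤1, no arbitrage).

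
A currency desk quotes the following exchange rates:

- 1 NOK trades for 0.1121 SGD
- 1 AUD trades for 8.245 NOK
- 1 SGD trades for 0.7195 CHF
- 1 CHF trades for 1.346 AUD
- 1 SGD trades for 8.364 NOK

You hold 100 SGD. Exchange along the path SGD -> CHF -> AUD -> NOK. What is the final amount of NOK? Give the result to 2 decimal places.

798.48

100 SGD × 0.7195 = 71.95 CHF
71.95 CHF × 1.346 = 96.8447 AUD
96.8447 AUD × 8.245 = 798.4845515 NOK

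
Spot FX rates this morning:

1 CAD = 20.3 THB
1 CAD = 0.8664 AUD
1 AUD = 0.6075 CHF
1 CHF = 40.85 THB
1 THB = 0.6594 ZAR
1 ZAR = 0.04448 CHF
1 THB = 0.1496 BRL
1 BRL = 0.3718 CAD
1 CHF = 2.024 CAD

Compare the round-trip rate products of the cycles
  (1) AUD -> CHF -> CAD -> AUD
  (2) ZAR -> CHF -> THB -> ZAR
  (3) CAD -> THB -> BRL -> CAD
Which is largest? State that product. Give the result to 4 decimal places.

1.1981

(1) 0.6075 × 2.024 × 0.8664 = 1.06531
(2) 0.04448 × 40.85 × 0.6594 = 1.19814
(3) 20.3 × 0.1496 × 0.3718 = 1.12911
Highest is cycle (2) at 1.1981 (>1, arbitrage).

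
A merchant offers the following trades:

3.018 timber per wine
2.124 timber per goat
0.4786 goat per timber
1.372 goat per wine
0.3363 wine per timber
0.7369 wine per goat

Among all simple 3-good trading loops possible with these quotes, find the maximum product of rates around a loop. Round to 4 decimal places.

1.0644

wine→timber→goat→wine: 3.018 × 0.4786 × 0.7369 = 1.06439
wine→goat→timber→wine: 1.372 × 2.124 × 0.3363 = 0.98002
Maximum is wine→timber→goat→wine at 1.0644; arbitrage exists.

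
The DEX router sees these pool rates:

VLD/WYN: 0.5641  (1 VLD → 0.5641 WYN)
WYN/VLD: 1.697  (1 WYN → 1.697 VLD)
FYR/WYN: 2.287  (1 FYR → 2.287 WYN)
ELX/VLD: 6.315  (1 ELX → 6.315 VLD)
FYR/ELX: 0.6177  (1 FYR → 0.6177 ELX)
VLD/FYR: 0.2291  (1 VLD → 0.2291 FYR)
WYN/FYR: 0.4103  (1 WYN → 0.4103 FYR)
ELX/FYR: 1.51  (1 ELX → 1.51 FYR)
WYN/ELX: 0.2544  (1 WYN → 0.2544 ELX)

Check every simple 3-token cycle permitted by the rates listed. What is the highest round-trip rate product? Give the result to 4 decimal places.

VLD→WYN→ELX→VLD: 0.5641 × 0.2544 × 6.315 = 0.90625
VLD→FYR→ELX→VLD: 0.2291 × 0.6177 × 6.315 = 0.89367
VLD→FYR→WYN→VLD: 0.2291 × 2.287 × 1.697 = 0.88915
WYN→ELX→FYR→WYN: 0.2544 × 1.51 × 2.287 = 0.87854
Maximum is VLD→WYN→ELX→VLD at 0.9062; no arbitrage — every cycle loses value.

0.9062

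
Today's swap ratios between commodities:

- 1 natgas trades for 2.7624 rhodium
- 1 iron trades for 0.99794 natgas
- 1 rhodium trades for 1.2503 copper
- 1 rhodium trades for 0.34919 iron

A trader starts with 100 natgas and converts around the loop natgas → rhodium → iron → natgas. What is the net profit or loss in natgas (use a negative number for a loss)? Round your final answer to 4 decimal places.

100 natgas × 2.7624 = 276.24 rhodium
276.24 rhodium × 0.34919 = 96.4602456 iron
96.4602456 iron × 0.99794 = 96.261537494064 natgas
Net change: 96.261537494064 − 100 = -3.738462505936 natgas

-3.7385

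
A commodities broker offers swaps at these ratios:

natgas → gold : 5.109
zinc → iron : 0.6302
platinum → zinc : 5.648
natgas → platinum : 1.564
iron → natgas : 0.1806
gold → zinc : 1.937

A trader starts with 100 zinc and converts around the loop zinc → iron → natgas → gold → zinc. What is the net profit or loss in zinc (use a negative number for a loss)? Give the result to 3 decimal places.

12.632

100 zinc × 0.6302 = 63.02 iron
63.02 iron × 0.1806 = 11.381412 natgas
11.381412 natgas × 5.109 = 58.147633908 gold
58.147633908 gold × 1.937 = 112.631966879796 zinc
Net change: 112.631966879796 − 100 = 12.631966879796 zinc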